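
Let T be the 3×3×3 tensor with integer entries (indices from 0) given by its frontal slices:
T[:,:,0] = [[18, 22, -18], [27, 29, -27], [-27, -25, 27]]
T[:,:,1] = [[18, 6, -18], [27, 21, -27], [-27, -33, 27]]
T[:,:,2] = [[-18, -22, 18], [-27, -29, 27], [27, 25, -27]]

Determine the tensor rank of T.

Lower bound: the mode-2 unfolding of T (rows indexed by j, columns by (i,k) = (0,0), (0,1), (0,2), (1,0), (1,1), (1,2), (2,0), (2,1), (2,2)) is [[18, 18, -18, 27, 27, -27, -27, -27, 27], [22, 6, -22, 29, 21, -29, -25, -33, 25], [-18, -18, 18, -27, -27, 27, 27, 27, -27]].
There the 2×2 minor on rows j ∈ {0, 1}, columns (i,k) ∈ {(0,0), (0,1)} is det [[18, 18], [22, 6]] = -288 ≠ 0, so this unfolding has rank ≥ 2; CP rank is at least every unfolding rank, so rank(T) ≥ 2. (This is only a lower bound: in general the CP rank may exceed every unfolding rank, so we still need to exhibit 2 rank-1 terms summing to T.)
Upper bound — finding two terms. Write S_k = T[:,:,k] for the frontal slices: S₀ = [[18, 22, -18], [27, 29, -27], [-27, -25, 27]], S₁ = [[18, 6, -18], [27, 21, -27], [-27, -33, 27]], S₂ = [[-18, -22, 18], [-27, -29, 27], [27, 25, -27]].
If T = a₁ ⊗ b₁ ⊗ c₁ + a₂ ⊗ b₂ ⊗ c₂ then each S_k = c₁[k]·a₁b₁ᵀ + c₂[k]·a₂b₂ᵀ. S₀ and S₁ are linearly independent, so a₁b₁ᵀ and a₂b₂ᵀ must span the same plane of matrices: they are the rank-1 matrices of the form x·S₀ + y·S₁.
The 2×2 minor of x·S₀ + y·S₁ on rows {0,1}, columns {0,1} is −72·x² + 144·xy + 216·y² = (-72)·(x − 3·y)(x + y), vanishing at (x:y) = (3:1) and (1:-1).
M₁ = 3·S₀ + S₁ = [[72, 72, -72], [108, 108, -108], [-108, -108, 108]] = 36·[2, 3, -3][1, 1, -1]ᵀ and M₂ = S₀ − S₁ = [[0, 16, 0], [0, 8, 0], [0, 8, 0]] = 8·[2, 1, 1][0, 1, 0]ᵀ, so take a₁ = [2, 3, -3], b₁ = [1, 1, -1], a₂ = [2, 1, 1], b₂ = [0, 1, 0].
Each slice is an integer combination of E₁ = a₁b₁ᵀ and E₂ = a₂b₂ᵀ: S₀ = 9·E₁ + 2·E₂, S₁ = 9·E₁ − 6·E₂, S₂ = −9·E₁ − 2·E₂; reading off coefficients, c₁ = [9, 9, -9] and c₂ = [2, -6, -2].
Hence T = [2, 3, -3] ⊗ [1, 1, -1] ⊗ [9, 9, -9] + [2, 1, 1] ⊗ [0, 1, 0] ⊗ [2, -6, -2], so rank(T) ≤ 2.
These bounds meet, so rank(T) = 2.

2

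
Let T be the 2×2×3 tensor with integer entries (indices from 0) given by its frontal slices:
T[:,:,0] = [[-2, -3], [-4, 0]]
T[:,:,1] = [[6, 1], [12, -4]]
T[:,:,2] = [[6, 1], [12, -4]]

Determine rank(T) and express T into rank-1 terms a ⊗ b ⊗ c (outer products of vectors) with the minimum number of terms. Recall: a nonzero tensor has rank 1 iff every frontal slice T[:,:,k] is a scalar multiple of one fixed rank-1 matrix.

Lower bound: the mode-1 unfolding of T (rows indexed by i, columns by (j,k) = (0,0), (0,1), (0,2), (1,0), (1,1), (1,2)) is [[-2, 6, 6, -3, 1, 1], [-4, 12, 12, 0, -4, -4]].
There the 2×2 minor on rows i ∈ {0, 1}, columns (j,k) ∈ {(0,0), (1,0)} is det [[-2, -3], [-4, 0]] = -12 ≠ 0, so this unfolding has rank ≥ 2; CP rank is at least every unfolding rank, so rank(T) ≥ 2. (Unfolding ranks only ever bound the CP rank from below — rank(T) can be strictly larger than all of them — so the matching upper bound has to come from an explicit 2-term decomposition.)
Upper bound — finding two terms. Write S_k = T[:,:,k] for the frontal slices: S₀ = [[-2, -3], [-4, 0]], S₁ = [[6, 1], [12, -4]], S₂ = [[6, 1], [12, -4]].
If T = a₁ ⊗ b₁ ⊗ c₁ + a₂ ⊗ b₂ ⊗ c₂ then each S_k = c₁[k]·a₁b₁ᵀ + c₂[k]·a₂b₂ᵀ. S₀ and S₁ are linearly independent, so a₁b₁ᵀ and a₂b₂ᵀ must span the same plane of matrices: they are the rank-1 matrices of the form x·S₀ + y·S₁.
det(x·S₀ + y·S₁) is −12·x² + 48·xy − 36·y² = (-12)·(x − 3·y)(x − y), vanishing at (x:y) = (3:1) and (1:1).
M₁ = 3·S₀ + S₁ = [[0, -8], [0, -4]] = (-4)·[2, 1][0, 1]ᵀ and M₂ = S₀ + S₁ = [[4, -2], [8, -4]] = 2·[1, 2][2, -1]ᵀ, so take a₁ = [2, 1], b₁ = [0, 1], a₂ = [1, 2], b₂ = [2, -1].
Each slice is an integer combination of E₁ = a₁b₁ᵀ and E₂ = a₂b₂ᵀ: S₀ = −2·E₁ − E₂, S₁ = 2·E₁ + 3·E₂, S₂ = 2·E₁ + 3·E₂; reading off coefficients, c₁ = [-2, 2, 2] and c₂ = [-1, 3, 3].
Hence T = [2, 1] ⊗ [0, 1] ⊗ [-2, 2, 2] + [1, 2] ⊗ [2, -1] ⊗ [-1, 3, 3], so rank(T) ≤ 2.
These bounds meet, so rank(T) = 2.
Check entry T[1,0,1] = 12: (1)·(0)·(2) + (2)·(2)·(3) = 12.

rank(T) = 2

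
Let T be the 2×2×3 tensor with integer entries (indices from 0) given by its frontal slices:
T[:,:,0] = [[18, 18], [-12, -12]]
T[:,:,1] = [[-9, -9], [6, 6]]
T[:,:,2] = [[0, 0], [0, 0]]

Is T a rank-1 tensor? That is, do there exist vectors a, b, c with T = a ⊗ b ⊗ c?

If T = a ⊗ b ⊗ c then every fibre of T is a multiple of the corresponding factor, so read the factors off the fibres through the nonzero entry T[0,0,0] = 18.
The mode-1 fibre T[:,0,0] = [18, -12] gives a = [3, -2] (primitive direction); the mode-2 fibre T[0,:,0] = [18, 18] gives b = [1, 1]; then c[k] = T[0,0,k] / (a[0]·b[0]) = [18, -9, 0] / 3 = [6, -3, 0].
Expanding [3, -2] ⊗ [1, 1] ⊗ [6, -3, 0] reproduces all 12 entries of T, so T = [3, -2] ⊗ [1, 1] ⊗ [6, -3, 0] and rank(T) ≤ 1.
Equivalently every frontal slice T[:,:,k] is c[k] times the rank-1 matrix [3, -2] ⊗ [1, 1]. So T has rank 1 (it is nonzero).

Yes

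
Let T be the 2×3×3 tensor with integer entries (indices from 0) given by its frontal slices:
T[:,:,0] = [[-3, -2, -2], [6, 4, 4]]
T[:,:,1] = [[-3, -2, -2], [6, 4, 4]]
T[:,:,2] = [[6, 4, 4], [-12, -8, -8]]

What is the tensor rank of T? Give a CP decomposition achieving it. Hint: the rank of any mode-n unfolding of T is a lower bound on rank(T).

rank(T) = 1

Lower bound: T ≠ 0 (e.g. T[0,0,0] = -3), so rank(T) ≥ 1.
Upper bound: if T = a ⊗ b ⊗ c then every fibre of T is a multiple of the corresponding factor, so read the factors off the fibres through the nonzero entry T[0,0,0] = -3.
The mode-1 fibre T[:,0,0] = [-3, 6] gives a = (1, -2) (primitive direction); the mode-2 fibre T[0,:,0] = [-3, -2, -2] gives b = (3, 2, 2); then c[k] = T[0,0,k] / (a[0]·b[0]) = [-3, -3, 6] / 3 = (-1, -1, 2).
Expanding (1, -2) ⊗ (3, 2, 2) ⊗ (-1, -1, 2) reproduces all 18 entries of T, so T = (1, -2) ⊗ (3, 2, 2) ⊗ (-1, -1, 2) and rank(T) ≤ 1.
These bounds meet, so rank(T) = 1.
Check entry T[1,1,2] = -8: (-2)·(2)·(2) = -8.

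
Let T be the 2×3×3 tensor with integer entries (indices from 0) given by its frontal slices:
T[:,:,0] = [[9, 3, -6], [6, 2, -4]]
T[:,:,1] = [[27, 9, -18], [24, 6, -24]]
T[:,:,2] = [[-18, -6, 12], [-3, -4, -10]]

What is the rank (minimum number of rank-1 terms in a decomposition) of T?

Lower bound: in the mode-2 unfolding of T (rows indexed by j, columns by (i,k)) the 2×2 minor on rows j ∈ {0, 1}, columns (i,k) ∈ {(0,0), (1,1)} is det [[9, 24], [3, 6]] = -18 ≠ 0, so that unfolding has rank ≥ 2 and hence rank(T) ≥ 2 (CP rank is at least every unfolding rank, though it can be larger).
Upper bound: with S_k = T[:,:,k], the two rank-1 terms a₁b₁ᵀ, a₂b₂ᵀ are the rank-1 members of the pencil x·S₀ + y·S₁.
The 2×2 minor of x·S₀ + y·S₁ on rows {0,1}, columns {0,1} is −18·xy − 54·y² = (-18)·(x + 3·y)(y), vanishing at (x:y) = (3:-1) and (1:0).
M₁ = 3·S₀ − S₁ = [[0, 0, 0], [-6, 0, 12]] = (-6)·[0, 1][1, 0, -2]ᵀ and M₂ = S₀ = [[9, 3, -6], [6, 2, -4]] = [3, 2][3, 1, -2]ᵀ, so take a₁ = [0, 1], b₁ = [1, 0, -2], a₂ = [3, 2], b₂ = [3, 1, -2].
Each slice is an integer combination of E₁ = a₁b₁ᵀ and E₂ = a₂b₂ᵀ: S₀ = E₂, S₁ = 6·E₁ + 3·E₂, S₂ = 9·E₁ − 2·E₂; reading off coefficients, c₁ = [0, 6, 9] and c₂ = [1, 3, -2].
Hence T = [0, 1] ⊗ [1, 0, -2] ⊗ [0, 6, 9] + [3, 2] ⊗ [3, 1, -2] ⊗ [1, 3, -2], so rank(T) ≤ 2.
These bounds meet, so rank(T) = 2.

2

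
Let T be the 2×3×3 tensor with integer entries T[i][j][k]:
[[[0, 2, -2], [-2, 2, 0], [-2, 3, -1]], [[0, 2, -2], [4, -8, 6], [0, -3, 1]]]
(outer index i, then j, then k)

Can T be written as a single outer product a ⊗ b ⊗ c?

No

The mode-2 unfolding of T (rows indexed by j, columns by (i,k) = (0,0), (0,1), (0,2), (1,0), (1,1), (1,2)) is [[0, 2, -2, 0, 2, -2], [-2, 2, 0, 4, -8, 6], [-2, 3, -1, 0, -3, 1]].
There the 3×3 minor on rows j ∈ {0, 1, 2}, columns (i,k) ∈ {(0,0), (0,1), (1,0)} is det [[0, 2, 0], [-2, 2, 4], [-2, 3, 0]] = -16 ≠ 0, so this unfolding has rank ≥ 3; CP rank is at least every unfolding rank, so rank(T) ≥ 3.
In particular rank(T) ≥ 3 > 1, so T is not rank-1.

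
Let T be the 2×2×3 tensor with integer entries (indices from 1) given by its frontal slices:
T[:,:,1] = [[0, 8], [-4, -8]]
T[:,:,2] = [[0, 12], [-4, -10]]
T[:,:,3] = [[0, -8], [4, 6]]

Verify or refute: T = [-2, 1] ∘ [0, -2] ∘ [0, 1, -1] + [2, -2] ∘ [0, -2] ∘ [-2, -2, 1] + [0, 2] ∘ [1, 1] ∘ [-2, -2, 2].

No

Reconstruct entry (2,2,1) from the claimed factors: Σₗ aₗ[2]bₗ[2]cₗ[1] = (1)·(-2)·(0) + (-2)·(-2)·(-2) + (2)·(1)·(-2) = -12, but T[2,2,1] = -8. The claim is false.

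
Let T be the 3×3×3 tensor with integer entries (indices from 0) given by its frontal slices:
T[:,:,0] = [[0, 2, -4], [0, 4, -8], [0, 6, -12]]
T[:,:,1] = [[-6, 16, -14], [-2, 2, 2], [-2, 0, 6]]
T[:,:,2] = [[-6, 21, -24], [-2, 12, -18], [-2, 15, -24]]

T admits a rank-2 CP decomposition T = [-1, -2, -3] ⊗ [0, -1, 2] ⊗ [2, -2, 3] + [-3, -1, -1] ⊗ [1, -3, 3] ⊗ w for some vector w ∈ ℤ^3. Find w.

Subtract the known terms from T to get the rank-1 residual R = [-3, -1, -1] ⊗ [1, -3, 3] ⊗ w, so R[i,j,k] = a[i]·b[j]·w[k]. Pick indices with nonzero a[0]·b[0] = (-3)·(1) = -3. Only the fibre through (0,0,·) is needed: R[0,0,:] = T[0,0,:] − Σₗ aₗ[0]bₗ[0]cₗ = [0, -6, -6] − (-1)·(0)·[2, -2, 3] = [0, -6, -6]. Then w[k] = R[0,0,k] / -3 for each k, giving w = [0, -6, -6] / -3 = [0, 2, 2].

w = [0, 2, 2]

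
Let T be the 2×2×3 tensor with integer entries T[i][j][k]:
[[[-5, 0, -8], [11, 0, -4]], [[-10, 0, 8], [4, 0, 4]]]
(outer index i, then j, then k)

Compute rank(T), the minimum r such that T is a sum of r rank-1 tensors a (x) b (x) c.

2

Lower bound: in the mode-2 unfolding of T (rows indexed by j, columns by (i,k)) the 2×2 minor on rows j ∈ {0, 1}, columns (i,k) ∈ {(0,0), (0,2)} is det [[-5, -8], [11, -4]] = 108 ≠ 0, so that unfolding has rank ≥ 2 and hence rank(T) ≥ 2 (CP rank is at least every unfolding rank, though it can be larger).
Upper bound: with S_k = T[:,:,k], the two rank-1 terms a₁b₁ᵀ, a₂b₂ᵀ are the rank-1 members of the pencil x·S₀ + y·S₂.
det(x·S₀ + y·S₂) is 90·x² − 180·xy = 90·(x − 2·y)(x), vanishing at (x:y) = (2:1) and (0:1).
M₁ = 2·S₀ + S₂ = [[-18, 18], [-12, 12]] = (-6)·(3, 2)(1, -1)ᵀ and M₂ = S₂ = [[-8, -4], [8, 4]] = (-4)·(1, -1)(2, 1)ᵀ, so take a₁ = (3, 2), b₁ = (1, -1), a₂ = (1, -1), b₂ = (2, 1).
Each slice is an integer combination of E₁ = a₁b₁ᵀ and E₂ = a₂b₂ᵀ: S₀ = −3·E₁ + 2·E₂, S₁ = 0, S₂ = −4·E₂; reading off coefficients, c₁ = (-3, 0, 0) and c₂ = (2, 0, -4).
Hence T = (3, 2) (x) (1, -1) (x) (-3, 0, 0) + (1, -1) (x) (2, 1) (x) (2, 0, -4), so rank(T) ≤ 2.
These bounds meet, so rank(T) = 2.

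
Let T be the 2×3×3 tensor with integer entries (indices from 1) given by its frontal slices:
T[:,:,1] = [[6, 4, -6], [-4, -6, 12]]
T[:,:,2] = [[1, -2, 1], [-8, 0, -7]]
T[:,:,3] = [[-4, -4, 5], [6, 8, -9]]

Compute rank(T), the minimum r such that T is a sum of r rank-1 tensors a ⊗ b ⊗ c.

Lower bound: in the mode-2 unfolding of T (rows indexed by j, columns by (i,k)) the 3×3 minor on rows j ∈ {1, 2, 3}, columns (i,k) ∈ {(1,1), (1,2), (2,1)} is det [[6, 1, -4], [4, -2, -6], [-6, 1, 12]] = -88 ≠ 0, so that unfolding has rank ≥ 3 and hence rank(T) ≥ 3 (CP rank is at least every unfolding rank, though it can be larger).
Upper bound: T is a sum of 3 rank-1 terms, T = [0, 1] ⊗ [2, 1, 1] ⊗ [2, -4, 0] + [1, -2] ⊗ [1, 2, -2] ⊗ [2, -1, -2] + [1, -1] ⊗ [2, 0, -1] ⊗ [2, 1, -1] (one valid choice — decompositions are not unique — normalised so each a, b is primitive with positive first nonzero entry; check it by expanding all entries), so rank(T) ≤ 3.
These bounds meet, so rank(T) = 3.

3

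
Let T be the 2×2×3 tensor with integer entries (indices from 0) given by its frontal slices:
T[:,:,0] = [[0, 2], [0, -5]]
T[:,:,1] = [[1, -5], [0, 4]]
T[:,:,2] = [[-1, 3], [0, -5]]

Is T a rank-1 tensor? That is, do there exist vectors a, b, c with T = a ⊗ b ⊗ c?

No

The mode-3 unfolding of T (rows indexed by k, columns by (i,j) = (0,0), (0,1), (1,0), (1,1)) is [[0, 2, 0, -5], [1, -5, 0, 4], [-1, 3, 0, -5]].
There the 3×3 minor on rows k ∈ {0, 1, 2}, columns (i,j) ∈ {(0,0), (0,1), (1,1)} is det [[0, 2, -5], [1, -5, 4], [-1, 3, -5]] = 12 ≠ 0, so this unfolding has rank ≥ 3; CP rank is at least every unfolding rank, so rank(T) ≥ 3.
In particular rank(T) ≥ 3 > 1, so T is not rank-1.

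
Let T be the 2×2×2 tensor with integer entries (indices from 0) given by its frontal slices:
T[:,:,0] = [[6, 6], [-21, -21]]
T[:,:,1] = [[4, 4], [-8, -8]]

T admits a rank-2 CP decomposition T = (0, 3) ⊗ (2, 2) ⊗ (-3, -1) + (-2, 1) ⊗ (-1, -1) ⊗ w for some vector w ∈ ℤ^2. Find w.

w = (3, 2)

Subtract the known terms from T to get the rank-1 residual R = (-2, 1) ⊗ (-1, -1) ⊗ w, so R[i,j,k] = a[i]·b[j]·w[k]. Pick indices with nonzero a[0]·b[0] = (-2)·(-1) = 2. Only the fibre through (0,0,·) is needed: R[0,0,:] = T[0,0,:] − Σₗ aₗ[0]bₗ[0]cₗ = [6, 4] − (0)·(2)·(-3, -1) = [6, 4]. Then w[k] = R[0,0,k] / 2 for each k, giving w = [6, 4] / 2 = (3, 2).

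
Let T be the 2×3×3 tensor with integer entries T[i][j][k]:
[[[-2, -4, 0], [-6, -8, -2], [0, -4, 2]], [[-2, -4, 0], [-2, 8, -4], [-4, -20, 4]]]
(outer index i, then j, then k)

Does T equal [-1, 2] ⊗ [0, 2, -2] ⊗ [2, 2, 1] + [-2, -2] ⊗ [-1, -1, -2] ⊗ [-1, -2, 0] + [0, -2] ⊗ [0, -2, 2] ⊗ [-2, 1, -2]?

Reconstruct entrywise from the claimed factors. For example, T[1,2,1] = -20 and Σₗ aₗ[1]bₗ[2]cₗ[1] = (2)·(-2)·(2) + (-2)·(-2)·(-2) + (-2)·(2)·(1) = -20; checking all 18 entries, every one matches. The claim holds.

Yes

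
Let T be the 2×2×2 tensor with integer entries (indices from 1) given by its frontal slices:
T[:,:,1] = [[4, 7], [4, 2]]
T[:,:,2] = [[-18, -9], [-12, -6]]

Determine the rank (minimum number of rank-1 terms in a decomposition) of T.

2

Lower bound: in the mode-1 unfolding of T (rows indexed by i, columns by (j,k)) the 2×2 minor on rows i ∈ {1, 2}, columns (j,k) ∈ {(1,1), (1,2)} is det [[4, -18], [4, -12]] = 24 ≠ 0, so that unfolding has rank ≥ 2 and hence rank(T) ≥ 2 (CP rank is at least every unfolding rank, though it can be larger).
Upper bound: with S_k = T[:,:,k], the two rank-1 terms a₁b₁ᵀ, a₂b₂ᵀ are the rank-1 members of the pencil x·S₁ + y·S₂.
det(x·S₁ + y·S₂) is −20·x² + 60·xy = (-20)·(x − 3·y)(x), vanishing at (x:y) = (3:1) and (0:1).
M₁ = 3·S₁ + S₂ = [[-6, 12], [0, 0]] = (-6)·[1, 0][1, -2]ᵀ and M₂ = S₂ = [[-18, -9], [-12, -6]] = (-3)·[3, 2][2, 1]ᵀ, so take a₁ = [1, 0], b₁ = [1, -2], a₂ = [3, 2], b₂ = [2, 1].
Each slice is an integer combination of E₁ = a₁b₁ᵀ and E₂ = a₂b₂ᵀ: S₁ = −2·E₁ + E₂, S₂ = −3·E₂; reading off coefficients, c₁ = [-2, 0] and c₂ = [1, -3].
Hence T = [1, 0] ⊗ [1, -2] ⊗ [-2, 0] + [3, 2] ⊗ [2, 1] ⊗ [1, -3], so rank(T) ≤ 2.
These bounds meet, so rank(T) = 2.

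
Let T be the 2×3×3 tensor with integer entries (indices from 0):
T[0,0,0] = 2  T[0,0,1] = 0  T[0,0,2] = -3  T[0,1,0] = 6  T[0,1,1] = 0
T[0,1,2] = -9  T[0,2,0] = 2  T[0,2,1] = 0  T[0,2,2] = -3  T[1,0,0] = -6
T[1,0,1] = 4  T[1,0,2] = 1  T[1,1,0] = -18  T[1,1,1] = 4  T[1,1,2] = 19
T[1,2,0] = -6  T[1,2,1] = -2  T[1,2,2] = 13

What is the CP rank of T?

2

Lower bound: the mode-1 unfolding of T (rows indexed by i, columns by (j,k) = (0,0), (0,1), (0,2), (1,0), (1,1), (1,2), (2,0), (2,1), (2,2)) is [[2, 0, -3, 6, 0, -9, 2, 0, -3], [-6, 4, 1, -18, 4, 19, -6, -2, 13]].
There the 2×2 minor on rows i ∈ {0, 1}, columns (j,k) ∈ {(0,0), (0,1)} is det [[2, 0], [-6, 4]] = 8 ≠ 0, so this unfolding has rank ≥ 2; CP rank is at least every unfolding rank, so rank(T) ≥ 2. (Flattening ranks never certify an upper bound on CP rank; for that we must actually write T with 2 rank-1 terms.)
Upper bound — finding two terms. Write S_k = T[:,:,k] for the frontal slices: S₀ = [[2, 6, 2], [-6, -18, -6]], S₁ = [[0, 0, 0], [4, 4, -2]], S₂ = [[-3, -9, -3], [1, 19, 13]].
If T = a₁ ⊗ b₁ ⊗ c₁ + a₂ ⊗ b₂ ⊗ c₂ then each S_k = c₁[k]·a₁b₁ᵀ + c₂[k]·a₂b₂ᵀ. S₀ and S₁ are linearly independent, so a₁b₁ᵀ and a₂b₂ᵀ must span the same plane of matrices: they are the rank-1 matrices of the form x·S₀ + y·S₁.
The 2×2 minor of x·S₀ + y·S₁ on rows {0,1}, columns {0,1} is −16·xy = (-16)·(y)(x), vanishing at (x:y) = (1:0) and (0:1).
M₁ = S₀ = [[2, 6, 2], [-6, -18, -6]] = 2·(1, -3)(1, 3, 1)ᵀ and M₂ = S₁ = [[0, 0, 0], [4, 4, -2]] = 2·(0, 1)(2, 2, -1)ᵀ, so take a₁ = (1, -3), b₁ = (1, 3, 1), a₂ = (0, 1), b₂ = (2, 2, -1).
Each slice is an integer combination of E₁ = a₁b₁ᵀ and E₂ = a₂b₂ᵀ: S₀ = 2·E₁, S₁ = 2·E₂, S₂ = −3·E₁ − 4·E₂; reading off coefficients, c₁ = (2, 0, -3) and c₂ = (0, 2, -4).
Hence T = (1, -3) ⊗ (1, 3, 1) ⊗ (2, 0, -3) + (0, 1) ⊗ (2, 2, -1) ⊗ (0, 2, -4), so rank(T) ≤ 2.
These bounds meet, so rank(T) = 2.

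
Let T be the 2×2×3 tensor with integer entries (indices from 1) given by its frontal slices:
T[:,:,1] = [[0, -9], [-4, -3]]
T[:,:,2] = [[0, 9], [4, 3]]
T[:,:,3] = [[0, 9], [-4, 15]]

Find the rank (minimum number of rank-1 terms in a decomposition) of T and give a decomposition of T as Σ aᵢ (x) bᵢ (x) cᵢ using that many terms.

rank(T) = 2

Lower bound: the mode-3 unfolding of T (rows indexed by k, columns by (i,j) = (1,1), (1,2), (2,1), (2,2)) is [[0, -9, -4, -3], [0, 9, 4, 3], [0, 9, -4, 15]].
There the 2×2 minor on rows k ∈ {1, 3}, columns (i,j) ∈ {(1,2), (2,1)} is det [[-9, -4], [9, -4]] = 72 ≠ 0, so this unfolding has rank ≥ 2; CP rank is at least every unfolding rank, so rank(T) ≥ 2. (This is only a lower bound: in general the CP rank may exceed every unfolding rank, so we still need to exhibit 2 rank-1 terms summing to T.)
Upper bound — finding two terms. Write S_k = T[:,:,k] for the frontal slices: S₁ = [[0, -9], [-4, -3]], S₂ = [[0, 9], [4, 3]], S₃ = [[0, 9], [-4, 15]].
If T = a₁ (x) b₁ (x) c₁ + a₂ (x) b₂ (x) c₂ then each S_k = c₁[k]·a₁b₁ᵀ + c₂[k]·a₂b₂ᵀ. S₁ and S₃ are linearly independent, so a₁b₁ᵀ and a₂b₂ᵀ must span the same plane of matrices: they are the rank-1 matrices of the form x·S₁ + y·S₃.
det(x·S₁ + y·S₃) is −36·x² + 36·y² = (-36)·(x − y)(x + y), vanishing at (x:y) = (1:1) and (1:-1).
M₁ = S₁ + S₃ = [[0, 0], [-8, 12]] = (-4)·[0, 1][2, -3]ᵀ and M₂ = S₁ − S₃ = [[0, -18], [0, -18]] = (-18)·[1, 1][0, 1]ᵀ, so take a₁ = [0, 1], b₁ = [2, -3], a₂ = [1, 1], b₂ = [0, 1].
Each slice is an integer combination of E₁ = a₁b₁ᵀ and E₂ = a₂b₂ᵀ: S₁ = −2·E₁ − 9·E₂, S₂ = 2·E₁ + 9·E₂, S₃ = −2·E₁ + 9·E₂; reading off coefficients, c₁ = [-2, 2, -2] and c₂ = [-9, 9, 9].
Hence T = [0, 1] (x) [2, -3] (x) [-2, 2, -2] + [1, 1] (x) [0, 1] (x) [-9, 9, 9], so rank(T) ≤ 2.
These bounds meet, so rank(T) = 2.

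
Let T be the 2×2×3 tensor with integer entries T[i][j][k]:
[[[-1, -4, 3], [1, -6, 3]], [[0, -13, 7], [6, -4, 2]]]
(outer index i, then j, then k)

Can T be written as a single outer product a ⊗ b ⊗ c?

The mode-3 unfolding of T (rows indexed by k, columns by (i,j) = (0,0), (0,1), (1,0), (1,1)) is [[-1, 1, 0, 6], [-4, -6, -13, -4], [3, 3, 7, 2]].
There the 3×3 minor on rows k ∈ {0, 1, 2}, columns (i,j) ∈ {(0,0), (0,1), (1,0)} is det [[-1, 1, 0], [-4, -6, -13], [3, 3, 7]] = -8 ≠ 0, so this unfolding has rank ≥ 3; CP rank is at least every unfolding rank, so rank(T) ≥ 3.
In particular rank(T) ≥ 3 > 1, so T is not rank-1.

No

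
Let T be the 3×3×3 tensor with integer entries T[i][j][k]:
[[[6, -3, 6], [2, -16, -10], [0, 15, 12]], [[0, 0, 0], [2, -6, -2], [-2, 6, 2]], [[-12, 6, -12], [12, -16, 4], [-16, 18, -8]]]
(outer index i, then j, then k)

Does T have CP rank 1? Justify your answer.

No

The mode-2 unfolding of T (rows indexed by j, columns by (i,k) = (0,0), (0,1), (0,2), (1,0), (1,1), (1,2), (2,0), (2,1), (2,2)) is [[6, -3, 6, 0, 0, 0, -12, 6, -12], [2, -16, -10, 2, -6, -2, 12, -16, 4], [0, 15, 12, -2, 6, 2, -16, 18, -8]].
There the 2×2 minor on rows j ∈ {0, 1}, columns (i,k) ∈ {(0,0), (0,1)} is det [[6, -3], [2, -16]] = -90 ≠ 0, so this unfolding has rank ≥ 2; CP rank is at least every unfolding rank, so rank(T) ≥ 2.
In particular rank(T) ≥ 2 > 1, so T is not rank-1.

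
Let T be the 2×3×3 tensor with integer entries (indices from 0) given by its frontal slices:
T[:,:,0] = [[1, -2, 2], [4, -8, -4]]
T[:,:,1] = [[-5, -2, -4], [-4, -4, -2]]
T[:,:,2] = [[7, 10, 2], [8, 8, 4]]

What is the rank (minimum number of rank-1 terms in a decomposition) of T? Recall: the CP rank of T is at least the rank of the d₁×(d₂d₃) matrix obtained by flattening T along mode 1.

Lower bound: the mode-2 unfolding of T (rows indexed by j, columns by (i,k) = (0,0), (0,1), (0,2), (1,0), (1,1), (1,2)) is [[1, -5, 7, 4, -4, 8], [-2, -2, 10, -8, -4, 8], [2, -4, 2, -4, -2, 4]].
There the 3×3 minor on rows j ∈ {0, 1, 2}, columns (i,k) ∈ {(0,0), (0,1), (1,0)} is det [[1, -5, 4], [-2, -2, -8], [2, -4, -4]] = 144 ≠ 0, so this unfolding has rank ≥ 3; CP rank is at least every unfolding rank, so rank(T) ≥ 3. (This is only a lower bound: in general the CP rank may exceed every unfolding rank, so we still need to exhibit 3 rank-1 terms summing to T.)
Upper bound: T is a sum of 3 rank-1 terms, T = (0, 1) ⊗ (1, -2, -1) ⊗ (4, 0, 0) + (1, 0) ⊗ (1, -2, 2) ⊗ (1, -1, -1) + (1, 1) ⊗ (2, 2, 1) ⊗ (0, -2, 4) (written with every a and b primitive with positive leading entry and the scale carried by c; CP decompositions are not unique, and this one is verified by expanding entrywise), so rank(T) ≤ 3.
These bounds meet, so rank(T) = 3.
Check entry T[0,0,2] = 7: (0)·(1)·(0) + (1)·(1)·(-1) + (1)·(2)·(4) = 7.

3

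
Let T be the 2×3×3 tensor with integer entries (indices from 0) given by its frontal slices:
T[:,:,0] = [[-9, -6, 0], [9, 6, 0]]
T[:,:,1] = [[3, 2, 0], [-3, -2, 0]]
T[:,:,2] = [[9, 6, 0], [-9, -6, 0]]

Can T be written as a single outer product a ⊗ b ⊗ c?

Yes

If T = a ⊗ b ⊗ c then every fibre of T is a multiple of the corresponding factor, so read the factors off the fibres through the nonzero entry T[0,0,0] = -9.
The mode-1 fibre T[:,0,0] = [-9, 9] gives a = [1, -1] (primitive direction); the mode-2 fibre T[0,:,0] = [-9, -6, 0] gives b = [3, 2, 0]; then c[k] = T[0,0,k] / (a[0]·b[0]) = [-9, 3, 9] / 3 = [-3, 1, 3].
Expanding [1, -1] ⊗ [3, 2, 0] ⊗ [-3, 1, 3] reproduces all 18 entries of T, so T = [1, -1] ⊗ [3, 2, 0] ⊗ [-3, 1, 3] and rank(T) ≤ 1.
Equivalently every frontal slice T[:,:,k] is c[k] times the rank-1 matrix [1, -1] ⊗ [3, 2, 0]. So T has rank 1 (it is nonzero).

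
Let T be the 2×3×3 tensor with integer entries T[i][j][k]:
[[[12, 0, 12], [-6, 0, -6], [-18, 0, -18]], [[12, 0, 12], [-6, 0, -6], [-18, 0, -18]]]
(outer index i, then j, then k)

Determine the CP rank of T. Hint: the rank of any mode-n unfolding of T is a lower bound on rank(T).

Lower bound: T ≠ 0 (e.g. T[0,0,0] = 12), so rank(T) ≥ 1.
Upper bound: if T = a ⊗ b ⊗ c then every fibre of T is a multiple of the corresponding factor, so read the factors off the fibres through the nonzero entry T[0,0,0] = 12.
The mode-1 fibre T[:,0,0] = [12, 12] gives a = [1, 1] (primitive direction); the mode-2 fibre T[0,:,0] = [12, -6, -18] gives b = [2, -1, -3]; then c[k] = T[0,0,k] / (a[0]·b[0]) = [12, 0, 12] / 2 = [6, 0, 6].
Expanding [1, 1] ⊗ [2, -1, -3] ⊗ [6, 0, 6] reproduces all 18 entries of T, so T = [1, 1] ⊗ [2, -1, -3] ⊗ [6, 0, 6] and rank(T) ≤ 1.
These bounds meet, so rank(T) = 1.

1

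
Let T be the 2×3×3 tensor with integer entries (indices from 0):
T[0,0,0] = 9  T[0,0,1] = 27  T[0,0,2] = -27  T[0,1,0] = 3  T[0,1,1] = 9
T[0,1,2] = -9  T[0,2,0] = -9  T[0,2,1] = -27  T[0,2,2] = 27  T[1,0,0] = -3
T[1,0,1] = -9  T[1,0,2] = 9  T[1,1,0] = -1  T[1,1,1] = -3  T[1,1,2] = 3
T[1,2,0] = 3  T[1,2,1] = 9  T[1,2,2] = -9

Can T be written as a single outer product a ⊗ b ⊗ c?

Yes

If T = a ⊗ b ⊗ c then every fibre of T is a multiple of the corresponding factor, so read the factors off the fibres through the nonzero entry T[0,0,0] = 9.
The mode-1 fibre T[:,0,0] = [9, -3] gives a = (3, -1) (primitive direction); the mode-2 fibre T[0,:,0] = [9, 3, -9] gives b = (3, 1, -3); then c[k] = T[0,0,k] / (a[0]·b[0]) = [9, 27, -27] / 9 = (1, 3, -3).
Expanding (3, -1) ⊗ (3, 1, -3) ⊗ (1, 3, -3) reproduces all 18 entries of T, so T = (3, -1) ⊗ (3, 1, -3) ⊗ (1, 3, -3) and rank(T) ≤ 1.
Equivalently every frontal slice T[:,:,k] is c[k] times the rank-1 matrix (3, -1) ⊗ (3, 1, -3). So T has rank 1 (it is nonzero).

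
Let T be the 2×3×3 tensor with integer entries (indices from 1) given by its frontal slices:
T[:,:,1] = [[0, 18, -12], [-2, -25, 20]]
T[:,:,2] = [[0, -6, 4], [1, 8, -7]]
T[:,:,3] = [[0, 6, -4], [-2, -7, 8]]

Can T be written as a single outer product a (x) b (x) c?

The mode-2 unfolding of T (rows indexed by j, columns by (i,k) = (1,1), (1,2), (1,3), (2,1), (2,2), (2,3)) is [[0, 0, 0, -2, 1, -2], [18, -6, 6, -25, 8, -7], [-12, 4, -4, 20, -7, 8]].
There the 2×2 minor on rows j ∈ {1, 2}, columns (i,k) ∈ {(1,1), (2,1)} is det [[0, -2], [18, -25]] = 36 ≠ 0, so this unfolding has rank ≥ 2; CP rank is at least every unfolding rank, so rank(T) ≥ 2.
In particular rank(T) ≥ 2 > 1, so T is not rank-1.

No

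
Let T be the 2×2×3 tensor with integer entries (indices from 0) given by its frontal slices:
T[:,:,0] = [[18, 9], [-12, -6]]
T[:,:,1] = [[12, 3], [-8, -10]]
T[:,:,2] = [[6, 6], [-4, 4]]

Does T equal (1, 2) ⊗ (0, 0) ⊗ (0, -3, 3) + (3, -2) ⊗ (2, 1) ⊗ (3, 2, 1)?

Reconstruct entry (0,1,1) from the claimed factors: Σₗ aₗ[0]bₗ[1]cₗ[1] = (1)·(0)·(-3) + (3)·(1)·(2) = 6, but T[0,1,1] = 3. The claim is false.

No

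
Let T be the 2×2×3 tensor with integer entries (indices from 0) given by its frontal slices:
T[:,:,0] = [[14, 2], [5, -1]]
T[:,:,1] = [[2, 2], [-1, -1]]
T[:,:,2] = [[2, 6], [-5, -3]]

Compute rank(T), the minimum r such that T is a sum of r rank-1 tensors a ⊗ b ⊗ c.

Lower bound: the mode-1 unfolding of T (rows indexed by i, columns by (j,k) = (0,0), (0,1), (0,2), (1,0), (1,1), (1,2)) is [[14, 2, 2, 2, 2, 6], [5, -1, -5, -1, -1, -3]].
There the 2×2 minor on rows i ∈ {0, 1}, columns (j,k) ∈ {(0,0), (0,1)} is det [[14, 2], [5, -1]] = -24 ≠ 0, so this unfolding has rank ≥ 2; CP rank is at least every unfolding rank, so rank(T) ≥ 2. (Unfolding ranks only ever bound the CP rank from below — rank(T) can be strictly larger than all of them — so the matching upper bound has to come from an explicit 2-term decomposition.)
Upper bound — finding two terms. Write S_k = T[:,:,k] for the frontal slices: S₀ = [[14, 2], [5, -1]], S₁ = [[2, 2], [-1, -1]], S₂ = [[2, 6], [-5, -3]].
If T = a₁ ⊗ b₁ ⊗ c₁ + a₂ ⊗ b₂ ⊗ c₂ then each S_k = c₁[k]·a₁b₁ᵀ + c₂[k]·a₂b₂ᵀ. S₀ and S₁ are linearly independent, so a₁b₁ᵀ and a₂b₂ᵀ must span the same plane of matrices: they are the rank-1 matrices of the form x·S₀ + y·S₁.
det(x·S₀ + y·S₁) is −24·x² − 24·xy = (-24)·(x + y)(x), vanishing at (x:y) = (1:-1) and (0:1).
M₁ = S₀ − S₁ = [[12, 0], [6, 0]] = 6·[2, 1][1, 0]ᵀ and M₂ = S₁ = [[2, 2], [-1, -1]] = [2, -1][1, 1]ᵀ, so take a₁ = [2, 1], b₁ = [1, 0], a₂ = [2, -1], b₂ = [1, 1].
Each slice is an integer combination of E₁ = a₁b₁ᵀ and E₂ = a₂b₂ᵀ: S₀ = 6·E₁ + E₂, S₁ = E₂, S₂ = −2·E₁ + 3·E₂; reading off coefficients, c₁ = [6, 0, -2] and c₂ = [1, 1, 3].
Hence T = [2, 1] ⊗ [1, 0] ⊗ [6, 0, -2] + [2, -1] ⊗ [1, 1] ⊗ [1, 1, 3], so rank(T) ≤ 2.
These bounds meet, so rank(T) = 2.

2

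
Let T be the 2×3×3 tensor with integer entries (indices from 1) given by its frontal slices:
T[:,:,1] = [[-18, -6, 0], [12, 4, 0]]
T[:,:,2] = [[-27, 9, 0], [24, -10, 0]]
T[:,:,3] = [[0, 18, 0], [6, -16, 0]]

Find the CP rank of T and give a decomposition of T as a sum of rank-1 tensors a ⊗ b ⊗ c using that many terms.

rank(T) = 2

Lower bound: the mode-3 unfolding of T (rows indexed by k, columns by (i,j) = (1,1), (1,2), (1,3), (2,1), (2,2), (2,3)) is [[-18, -6, 0, 12, 4, 0], [-27, 9, 0, 24, -10, 0], [0, 18, 0, 6, -16, 0]].
There the 2×2 minor on rows k ∈ {1, 2}, columns (i,j) ∈ {(1,1), (1,2)} is det [[-18, -6], [-27, 9]] = -324 ≠ 0, so this unfolding has rank ≥ 2; CP rank is at least every unfolding rank, so rank(T) ≥ 2. (Unfolding ranks only ever bound the CP rank from below — rank(T) can be strictly larger than all of them — so the matching upper bound has to come from an explicit 2-term decomposition.)
Upper bound — finding two terms. Write S_k = T[:,:,k] for the frontal slices: S₁ = [[-18, -6, 0], [12, 4, 0]], S₂ = [[-27, 9, 0], [24, -10, 0]], S₃ = [[0, 18, 0], [6, -16, 0]].
If T = a₁ ⊗ b₁ ⊗ c₁ + a₂ ⊗ b₂ ⊗ c₂ then each S_k = c₁[k]·a₁b₁ᵀ + c₂[k]·a₂b₂ᵀ. S₁ and S₂ are linearly independent, so a₁b₁ᵀ and a₂b₂ᵀ must span the same plane of matrices: they are the rank-1 matrices of the form x·S₁ + y·S₂.
The 2×2 minor of x·S₁ + y·S₂ on rows {1,2}, columns {1,2} is 108·xy + 54·y² = 54·(y)(2·x + y), vanishing at (x:y) = (1:0) and (1:-2).
M₁ = S₁ = [[-18, -6, 0], [12, 4, 0]] = (-2)·[3, -2][3, 1, 0]ᵀ and M₂ = S₁ − 2·S₂ = [[36, -24, 0], [-36, 24, 0]] = 12·[1, -1][3, -2, 0]ᵀ, so take a₁ = [3, -2], b₁ = [3, 1, 0], a₂ = [1, -1], b₂ = [3, -2, 0].
Each slice is an integer combination of E₁ = a₁b₁ᵀ and E₂ = a₂b₂ᵀ: S₁ = −2·E₁, S₂ = −E₁ − 6·E₂, S₃ = 2·E₁ − 6·E₂; reading off coefficients, c₁ = [-2, -1, 2] and c₂ = [0, -6, -6].
Hence T = [3, -2] ⊗ [3, 1, 0] ⊗ [-2, -1, 2] + [1, -1] ⊗ [3, -2, 0] ⊗ [0, -6, -6], so rank(T) ≤ 2.
These bounds meet, so rank(T) = 2.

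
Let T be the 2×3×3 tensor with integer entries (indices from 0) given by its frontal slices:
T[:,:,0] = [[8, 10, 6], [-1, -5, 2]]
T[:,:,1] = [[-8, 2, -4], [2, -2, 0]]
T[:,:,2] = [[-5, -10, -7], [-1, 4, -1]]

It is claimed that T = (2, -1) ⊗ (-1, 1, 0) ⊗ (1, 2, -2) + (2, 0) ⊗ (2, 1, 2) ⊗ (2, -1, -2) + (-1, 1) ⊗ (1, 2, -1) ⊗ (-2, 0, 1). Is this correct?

Yes

Reconstruct entrywise from the claimed factors. For example, T[0,2,2] = -7 and Σₗ aₗ[0]bₗ[2]cₗ[2] = (2)·(0)·(-2) + (2)·(2)·(-2) + (-1)·(-1)·(1) = -7; checking all 18 entries, every one matches. The claim holds.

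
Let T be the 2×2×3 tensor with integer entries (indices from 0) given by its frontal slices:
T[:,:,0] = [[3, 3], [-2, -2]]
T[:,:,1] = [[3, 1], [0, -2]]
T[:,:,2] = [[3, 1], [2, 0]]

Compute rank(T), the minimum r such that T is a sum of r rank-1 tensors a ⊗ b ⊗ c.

3

Lower bound: in the mode-3 unfolding of T (rows indexed by k, columns by (i,j)) the 3×3 minor on rows k ∈ {0, 1, 2}, columns (i,j) ∈ {(0,0), (0,1), (1,0)} is det [[3, 3, -2], [3, 1, 0], [3, 1, 2]] = -12 ≠ 0, so that unfolding has rank ≥ 3 and hence rank(T) ≥ 3 (CP rank is at least every unfolding rank, though it can be larger).
Upper bound: T is a sum of 3 rank-1 terms, T = (1, -2) ⊗ (1, 1) ⊗ (-1, 1, -1) + (1, -1) ⊗ (1, 1) ⊗ (4, 0, 2) + (1, 1) ⊗ (1, 0) ⊗ (0, 2, 2) (written with every a and b primitive with positive leading entry and the scale carried by c; CP decompositions are not unique, and this one is verified by expanding entrywise), so rank(T) ≤ 3.
These bounds meet, so rank(T) = 3.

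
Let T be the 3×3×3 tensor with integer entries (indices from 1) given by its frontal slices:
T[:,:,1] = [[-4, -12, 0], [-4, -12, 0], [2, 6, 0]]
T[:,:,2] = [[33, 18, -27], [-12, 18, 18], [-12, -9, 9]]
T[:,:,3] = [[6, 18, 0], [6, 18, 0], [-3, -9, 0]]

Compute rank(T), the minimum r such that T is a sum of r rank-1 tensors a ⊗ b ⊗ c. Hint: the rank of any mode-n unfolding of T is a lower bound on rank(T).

2

Lower bound: the mode-2 unfolding of T (rows indexed by j, columns by (i,k) = (1,1), (1,2), (1,3), (2,1), (2,2), (2,3), (3,1), (3,2), (3,3)) is [[-4, 33, 6, -4, -12, 6, 2, -12, -3], [-12, 18, 18, -12, 18, 18, 6, -9, -9], [0, -27, 0, 0, 18, 0, 0, 9, 0]].
There the 2×2 minor on rows j ∈ {1, 2}, columns (i,k) ∈ {(1,1), (1,2)} is det [[-4, 33], [-12, 18]] = 324 ≠ 0, so this unfolding has rank ≥ 2; CP rank is at least every unfolding rank, so rank(T) ≥ 2. (Flattening ranks never certify an upper bound on CP rank; for that we must actually write T with 2 rank-1 terms.)
Upper bound — finding two terms. Write S_k = T[:,:,k] for the frontal slices: S₁ = [[-4, -12, 0], [-4, -12, 0], [2, 6, 0]], S₂ = [[33, 18, -27], [-12, 18, 18], [-12, -9, 9]], S₃ = [[6, 18, 0], [6, 18, 0], [-3, -9, 0]].
If T = a₁ ⊗ b₁ ⊗ c₁ + a₂ ⊗ b₂ ⊗ c₂ then each S_k = c₁[k]·a₁b₁ᵀ + c₂[k]·a₂b₂ᵀ. S₁ and S₂ are linearly independent, so a₁b₁ᵀ and a₂b₂ᵀ must span the same plane of matrices: they are the rank-1 matrices of the form x·S₁ + y·S₂.
The 2×2 minor of x·S₁ + y·S₂ on rows {1,2}, columns {1,2} is −540·xy + 810·y² = (-270)·(2·x − 3·y)(y), vanishing at (x:y) = (3:2) and (1:0).
M₁ = 3·S₁ + 2·S₂ = [[54, 0, -54], [-36, 0, 36], [-18, 0, 18]] = 18·(3, -2, -1)(1, 0, -1)ᵀ and M₂ = S₁ = [[-4, -12, 0], [-4, -12, 0], [2, 6, 0]] = (-2)·(2, 2, -1)(1, 3, 0)ᵀ, so take a₁ = (3, -2, -1), b₁ = (1, 0, -1), a₂ = (2, 2, -1), b₂ = (1, 3, 0).
Each slice is an integer combination of E₁ = a₁b₁ᵀ and E₂ = a₂b₂ᵀ: S₁ = −2·E₂, S₂ = 9·E₁ + 3·E₂, S₃ = 3·E₂; reading off coefficients, c₁ = (0, 9, 0) and c₂ = (-2, 3, 3).
Hence T = (3, -2, -1) ⊗ (1, 0, -1) ⊗ (0, 9, 0) + (2, 2, -1) ⊗ (1, 3, 0) ⊗ (-2, 3, 3), so rank(T) ≤ 2.
These bounds meet, so rank(T) = 2.
Check entry T[3,2,1] = 6: (-1)·(0)·(0) + (-1)·(3)·(-2) = 6.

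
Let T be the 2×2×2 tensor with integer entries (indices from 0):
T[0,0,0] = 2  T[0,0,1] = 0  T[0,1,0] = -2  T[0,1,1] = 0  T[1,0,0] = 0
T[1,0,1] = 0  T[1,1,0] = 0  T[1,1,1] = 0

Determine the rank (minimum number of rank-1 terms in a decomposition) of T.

Lower bound: T ≠ 0 (e.g. T[0,0,0] = 2), so rank(T) ≥ 1.
Upper bound: if T = a ∘ b ∘ c then every fibre of T is a multiple of the corresponding factor, so read the factors off the fibres through the nonzero entry T[0,0,0] = 2.
The mode-1 fibre T[:,0,0] = [2, 0] gives a = [1, 0] (primitive direction); the mode-2 fibre T[0,:,0] = [2, -2] gives b = [1, -1]; then c[k] = T[0,0,k] / (a[0]·b[0]) = [2, 0] / 1 = [2, 0].
Expanding [1, 0] ∘ [1, -1] ∘ [2, 0] reproduces all 8 entries of T, so T = [1, 0] ∘ [1, -1] ∘ [2, 0] and rank(T) ≤ 1.
These bounds meet, so rank(T) = 1.
Check entry T[1,1,1] = 0: (0)·(-1)·(0) = 0.

1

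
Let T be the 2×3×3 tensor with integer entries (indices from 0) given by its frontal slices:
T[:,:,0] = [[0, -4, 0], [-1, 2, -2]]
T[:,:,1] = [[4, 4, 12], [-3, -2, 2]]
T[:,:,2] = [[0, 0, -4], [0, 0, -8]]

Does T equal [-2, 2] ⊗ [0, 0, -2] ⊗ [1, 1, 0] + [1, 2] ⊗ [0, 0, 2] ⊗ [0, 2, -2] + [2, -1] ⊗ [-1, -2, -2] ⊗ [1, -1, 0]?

Reconstruct entry (0,0,0) from the claimed factors: Σₗ aₗ[0]bₗ[0]cₗ[0] = (-2)·(0)·(1) + (1)·(0)·(0) + (2)·(-1)·(1) = -2, but T[0,0,0] = 0. The claim is false.

No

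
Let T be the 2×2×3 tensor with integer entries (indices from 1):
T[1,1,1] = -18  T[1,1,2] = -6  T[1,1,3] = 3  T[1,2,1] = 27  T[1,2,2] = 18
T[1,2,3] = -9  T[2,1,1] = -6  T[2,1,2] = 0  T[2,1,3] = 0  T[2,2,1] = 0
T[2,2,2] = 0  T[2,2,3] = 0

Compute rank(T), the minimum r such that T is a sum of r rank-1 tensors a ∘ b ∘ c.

Lower bound: the mode-2 unfolding of T (rows indexed by j, columns by (i,k) = (1,1), (1,2), (1,3), (2,1), (2,2), (2,3)) is [[-18, -6, 3, -6, 0, 0], [27, 18, -9, 0, 0, 0]].
There the 2×2 minor on rows j ∈ {1, 2}, columns (i,k) ∈ {(1,1), (1,2)} is det [[-18, -6], [27, 18]] = -162 ≠ 0, so this unfolding has rank ≥ 2; CP rank is at least every unfolding rank, so rank(T) ≥ 2. (This is only a lower bound: in general the CP rank may exceed every unfolding rank, so we still need to exhibit 2 rank-1 terms summing to T.)
Upper bound — finding two terms. Write S_k = T[:,:,k] for the frontal slices: S₁ = [[-18, 27], [-6, 0]], S₂ = [[-6, 18], [0, 0]], S₃ = [[3, -9], [0, 0]].
If T = a₁ ∘ b₁ ∘ c₁ + a₂ ∘ b₂ ∘ c₂ then each S_k = c₁[k]·a₁b₁ᵀ + c₂[k]·a₂b₂ᵀ. S₁ and S₂ are linearly independent, so a₁b₁ᵀ and a₂b₂ᵀ must span the same plane of matrices: they are the rank-1 matrices of the form x·S₁ + y·S₂.
det(x·S₁ + y·S₂) is 162·x² + 108·xy = 54·(3·x + 2·y)(x), vanishing at (x:y) = (2:-3) and (0:1).
M₁ = 2·S₁ − 3·S₂ = [[-18, 0], [-12, 0]] = (-6)·[3, 2][1, 0]ᵀ and M₂ = S₂ = [[-6, 18], [0, 0]] = (-6)·[1, 0][1, -3]ᵀ, so take a₁ = [3, 2], b₁ = [1, 0], a₂ = [1, 0], b₂ = [1, -3].
Each slice is an integer combination of E₁ = a₁b₁ᵀ and E₂ = a₂b₂ᵀ: S₁ = −3·E₁ − 9·E₂, S₂ = −6·E₂, S₃ = 3·E₂; reading off coefficients, c₁ = [-3, 0, 0] and c₂ = [-9, -6, 3].
Hence T = [3, 2] ∘ [1, 0] ∘ [-3, 0, 0] + [1, 0] ∘ [1, -3] ∘ [-9, -6, 3], so rank(T) ≤ 2.
These bounds meet, so rank(T) = 2.

2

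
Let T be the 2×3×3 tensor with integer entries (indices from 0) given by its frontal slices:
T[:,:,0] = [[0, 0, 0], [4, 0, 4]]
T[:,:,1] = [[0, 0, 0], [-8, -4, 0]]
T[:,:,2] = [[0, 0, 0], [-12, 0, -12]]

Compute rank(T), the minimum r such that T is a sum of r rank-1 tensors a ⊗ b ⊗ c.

Lower bound: the mode-2 unfolding of T (rows indexed by j, columns by (i,k) = (0,0), (0,1), (0,2), (1,0), (1,1), (1,2)) is [[0, 0, 0, 4, -8, -12], [0, 0, 0, 0, -4, 0], [0, 0, 0, 4, 0, -12]].
There the 2×2 minor on rows j ∈ {0, 1}, columns (i,k) ∈ {(1,0), (1,1)} is det [[4, -8], [0, -4]] = -16 ≠ 0, so this unfolding has rank ≥ 2; CP rank is at least every unfolding rank, so rank(T) ≥ 2. (Flattening ranks never certify an upper bound on CP rank; for that we must actually write T with 2 rank-1 terms.)
Upper bound — finding two terms. Every mode-1 slice of T is a multiple of one matrix: T[i,:,:] = a[i]·M with a = [0, 1] and M = [[4, -8, -12], [0, -4, 0], [4, 0, -12]] (rows indexed by j, columns by k). So it suffices to write M as a sum of two rank-1 matrices.
The rows of M satisfy (row 0) = 2·(row 1) + (row 2), so splitting by rows, M = [2, 1, 0][0, -4, 0]ᵀ + [1, 0, 1][4, 0, -12]ᵀ.
Hence T = [0, 1] ⊗ [2, 1, 0] ⊗ [0, -4, 0] + [0, 1] ⊗ [1, 0, 1] ⊗ [4, 0, -12], so rank(T) ≤ 2.
These bounds meet, so rank(T) = 2.

2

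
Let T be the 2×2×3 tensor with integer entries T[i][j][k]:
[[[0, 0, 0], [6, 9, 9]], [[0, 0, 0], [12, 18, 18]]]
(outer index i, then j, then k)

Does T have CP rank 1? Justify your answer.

Yes

If T = a (x) b (x) c then every fibre of T is a multiple of the corresponding factor, so read the factors off the fibres through the nonzero entry T[0,1,0] = 6.
The mode-1 fibre T[:,1,0] = [6, 12] gives a = [1, 2] (primitive direction); the mode-2 fibre T[0,:,0] = [0, 6] gives b = [0, 1]; then c[k] = T[0,1,k] / (a[0]·b[1]) = [6, 9, 9] / 1 = [6, 9, 9].
Expanding [1, 2] (x) [0, 1] (x) [6, 9, 9] reproduces all 12 entries of T, so T = [1, 2] (x) [0, 1] (x) [6, 9, 9] and rank(T) ≤ 1.
Equivalently every frontal slice T[:,:,k] is c[k] times the rank-1 matrix [1, 2] (x) [0, 1]. So T has rank 1 (it is nonzero).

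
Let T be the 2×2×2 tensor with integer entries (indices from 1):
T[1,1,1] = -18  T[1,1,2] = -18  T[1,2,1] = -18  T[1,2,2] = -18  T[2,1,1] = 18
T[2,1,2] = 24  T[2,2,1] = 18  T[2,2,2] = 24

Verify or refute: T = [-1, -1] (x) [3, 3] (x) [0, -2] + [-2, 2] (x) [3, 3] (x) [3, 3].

Reconstruct entry (1,1,2) from the claimed factors: Σₗ aₗ[1]bₗ[1]cₗ[2] = (-1)·(3)·(-2) + (-2)·(3)·(3) = -12, but T[1,1,2] = -18. The claim is false.

No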